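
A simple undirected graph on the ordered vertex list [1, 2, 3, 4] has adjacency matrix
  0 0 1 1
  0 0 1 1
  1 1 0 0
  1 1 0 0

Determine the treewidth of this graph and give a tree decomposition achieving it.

Treewidth 2.
One optimal decomposition is:
Bags: B1 = {1, 3, 4}  B2 = {2, 3, 4}
Tree: B1–B2

Every bag has size at most 3, so the width is 3 − 1 = 2 and tw(G) ≤ 2. For the lower bound, G contains the cycle 4–1–3–2–4, so G is not a forest; only forests have treewidth ≤ 1, hence tw(G) ≥ 2. Therefore the treewidth is 2.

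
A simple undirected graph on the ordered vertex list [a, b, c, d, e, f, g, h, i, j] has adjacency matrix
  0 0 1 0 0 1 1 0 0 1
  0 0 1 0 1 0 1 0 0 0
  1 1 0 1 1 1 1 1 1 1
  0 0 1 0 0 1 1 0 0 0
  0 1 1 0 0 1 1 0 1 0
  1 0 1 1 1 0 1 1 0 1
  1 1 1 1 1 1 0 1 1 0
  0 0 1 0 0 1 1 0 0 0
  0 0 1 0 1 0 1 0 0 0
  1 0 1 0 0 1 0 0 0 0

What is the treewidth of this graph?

3

A width-3 tree decomposition is:
Bags: B1 = {a, c, f, j}  B2 = {a, c, f, g}  B3 = {c, f, g, h}  B4 = {c, e, f, g}  B5 = {c, d, f, g}  B6 = {c, e, g, i}  B7 = {b, c, e, g}
Tree: B1–B2, B2–B3, B3–B4, B4–B5, B4–B6, B6–B7
Each bag holds 4 vertices, so the decomposition has width 3, which upper-bounds the treewidth. Conversely, {c, d, f, g} is a clique of size 4, and the vertices of any clique must share a bag in every tree decomposition; so some bag has ≥ 4 vertices and tw(G) ≥ 3. The upper and lower bounds meet at 3, so that is the treewidth.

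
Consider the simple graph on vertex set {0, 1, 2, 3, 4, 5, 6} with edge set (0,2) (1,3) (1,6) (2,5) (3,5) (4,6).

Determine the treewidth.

A width-1 tree decomposition is:
Bags: B1 = {4, 6}  B2 = {1, 6}  B3 = {1, 3}  B4 = {3, 5}  B5 = {2, 5}  B6 = {0, 2}
Tree: B1–B2, B2–B3, B3–B4, B4–B5, B5–B6
The largest bag has 2 vertices, giving width 1; this decomposition certifies tw(G) ≤ 1. Since G has at least one edge (e.g. 4–6), it is not an edgeless graph, so tw(G) ≥ 1. The upper and lower bounds meet at 1, so that is the treewidth.

1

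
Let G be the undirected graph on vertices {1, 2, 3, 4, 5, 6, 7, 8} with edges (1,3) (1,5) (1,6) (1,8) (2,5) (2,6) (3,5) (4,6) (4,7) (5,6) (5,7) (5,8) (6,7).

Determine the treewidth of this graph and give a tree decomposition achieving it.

The largest bag has 3 vertices, giving width 2; this decomposition certifies tw(G) ≤ 2. On the other hand G contains the 3-clique {4, 6, 7}. A clique must lie in a single bag of any decomposition, so no decomposition can have width below 2. The upper and lower bounds meet at 2, so that is the treewidth.

Treewidth 2.
Bags: B1 = {1, 5, 6}  B2 = {1, 5, 8}  B3 = {1, 3, 5}  B4 = {5, 6, 7}  B5 = {2, 5, 6}  B6 = {4, 6, 7}
Tree: B1–B2, B1–B3, B1–B4, B4–B5, B4–B6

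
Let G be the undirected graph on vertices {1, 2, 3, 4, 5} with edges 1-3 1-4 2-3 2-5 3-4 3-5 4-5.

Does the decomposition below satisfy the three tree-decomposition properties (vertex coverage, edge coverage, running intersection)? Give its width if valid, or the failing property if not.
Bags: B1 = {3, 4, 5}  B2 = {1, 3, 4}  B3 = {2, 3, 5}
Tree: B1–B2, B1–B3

Yes; width 2.

Vertex coverage: the bags together contain {1, 2, 3, 4, 5}, the full vertex set. Edge coverage: each edge of G has both endpoints in at least one bag. Running intersection: for every vertex, the bags containing it form a connected subtree. All three properties hold, so this is a valid tree decomposition of width max|bag| − 1 = 2, and hence tw(G) ≤ 2.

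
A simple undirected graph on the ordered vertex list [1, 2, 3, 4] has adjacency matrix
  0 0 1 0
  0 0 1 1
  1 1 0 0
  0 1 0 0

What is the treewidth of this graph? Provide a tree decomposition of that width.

Treewidth 1.
One such decomposition:
Bags: B1 = {1, 3}  B2 = {2, 3}  B3 = {2, 4}
Tree: B1–B2, B2–B3

Each bag holds 2 vertices, so the decomposition has width 1, which upper-bounds the treewidth. G has an edge, so its treewidth is at least 1. Hence tw(G) = 1 exactly.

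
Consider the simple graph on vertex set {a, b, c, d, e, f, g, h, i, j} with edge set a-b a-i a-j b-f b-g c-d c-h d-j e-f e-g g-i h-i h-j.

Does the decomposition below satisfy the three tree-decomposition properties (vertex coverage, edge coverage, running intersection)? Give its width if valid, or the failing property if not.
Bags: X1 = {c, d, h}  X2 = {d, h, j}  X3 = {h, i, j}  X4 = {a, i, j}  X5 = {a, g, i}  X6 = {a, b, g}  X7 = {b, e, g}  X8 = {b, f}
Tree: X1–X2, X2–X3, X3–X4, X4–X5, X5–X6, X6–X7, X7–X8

No — edge (e,f) lies in no bag.

A tree decomposition must satisfy three properties: every vertex lies in some bag; for every edge, both endpoints lie together in some bag; and for every vertex, the bags containing it form a connected subtree. Here edge (e,f) lies in no bag, so the decomposition is invalid.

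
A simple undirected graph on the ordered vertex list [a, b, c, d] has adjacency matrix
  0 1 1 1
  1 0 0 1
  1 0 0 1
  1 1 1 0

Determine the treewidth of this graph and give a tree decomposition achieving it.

Treewidth 2.
One optimal decomposition is:
Bags: B1 = {a, b, d}  B2 = {a, c, d}
Tree: B1–B2

The largest bag has 3 vertices, giving width 2; this decomposition certifies tw(G) ≤ 2. On the other hand G contains the 3-clique {a, c, d}. A clique must lie in a single bag of any decomposition, so no decomposition can have width below 2. Hence tw(G) = 2 exactly.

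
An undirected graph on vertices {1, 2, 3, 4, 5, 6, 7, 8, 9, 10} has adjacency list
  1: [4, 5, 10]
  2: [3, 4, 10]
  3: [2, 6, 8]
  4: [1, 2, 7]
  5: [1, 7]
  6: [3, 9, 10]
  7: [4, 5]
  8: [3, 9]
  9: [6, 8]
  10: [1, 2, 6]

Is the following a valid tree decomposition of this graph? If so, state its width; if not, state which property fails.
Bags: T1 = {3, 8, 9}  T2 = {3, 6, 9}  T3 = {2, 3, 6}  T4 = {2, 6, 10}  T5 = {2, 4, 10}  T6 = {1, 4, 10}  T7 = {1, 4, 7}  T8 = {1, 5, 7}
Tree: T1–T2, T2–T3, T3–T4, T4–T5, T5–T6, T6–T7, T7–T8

Checking the three conditions: (i) the bags cover all of {1, 2, 3, 4, 5, 6, 7, 8, 9, 10}; (ii) for each edge, some bag contains both endpoints; (iii) the bags containing any fixed vertex form a subtree. All hold, so the decomposition is valid with width 3 − 1 = 2.

Yes; width 2.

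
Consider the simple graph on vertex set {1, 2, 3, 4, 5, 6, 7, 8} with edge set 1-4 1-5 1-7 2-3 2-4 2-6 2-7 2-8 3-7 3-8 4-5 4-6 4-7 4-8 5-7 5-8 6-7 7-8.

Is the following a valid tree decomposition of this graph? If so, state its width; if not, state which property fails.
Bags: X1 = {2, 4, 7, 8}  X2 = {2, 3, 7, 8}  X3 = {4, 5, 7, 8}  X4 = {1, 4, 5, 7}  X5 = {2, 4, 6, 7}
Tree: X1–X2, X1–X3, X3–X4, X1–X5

Checking the three conditions: (i) the bags cover all of {1, 2, 3, 4, 5, 6, 7, 8}; (ii) for each edge, some bag contains both endpoints; (iii) the bags containing any fixed vertex form a subtree. All hold, so the decomposition is valid with width 4 − 1 = 3.

Yes; width 3.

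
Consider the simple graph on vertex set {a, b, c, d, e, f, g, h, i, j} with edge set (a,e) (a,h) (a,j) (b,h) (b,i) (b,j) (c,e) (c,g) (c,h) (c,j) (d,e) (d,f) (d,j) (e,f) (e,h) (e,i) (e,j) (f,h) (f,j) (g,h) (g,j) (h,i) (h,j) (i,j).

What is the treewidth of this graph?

3

A width-3 tree decomposition is:
Bags: B1 = {e, h, i, j}  B2 = {e, f, h, j}  B3 = {c, e, h, j}  B4 = {d, e, f, j}  B5 = {b, h, i, j}  B6 = {c, g, h, j}  B7 = {a, e, h, j}
Tree: B1–B2, B1–B3, B2–B4, B1–B5, B3–B6, B2–B7
Each bag holds 4 vertices, so the decomposition has width 3, which upper-bounds the treewidth. On the other hand G contains the 4-clique {d, e, f, j}. A clique must lie in a single bag of any decomposition, so no decomposition can have width below 3. Therefore the treewidth is 3.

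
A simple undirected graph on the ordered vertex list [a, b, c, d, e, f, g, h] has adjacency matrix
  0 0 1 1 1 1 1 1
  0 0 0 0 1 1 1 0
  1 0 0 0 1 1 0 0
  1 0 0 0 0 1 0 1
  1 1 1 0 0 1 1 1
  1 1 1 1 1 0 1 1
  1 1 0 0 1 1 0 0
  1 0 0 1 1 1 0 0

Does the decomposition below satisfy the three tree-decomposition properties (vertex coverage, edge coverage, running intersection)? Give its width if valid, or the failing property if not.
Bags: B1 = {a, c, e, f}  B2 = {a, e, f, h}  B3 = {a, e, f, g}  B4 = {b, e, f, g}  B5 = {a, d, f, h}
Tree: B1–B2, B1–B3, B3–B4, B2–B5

Yes; width 3.

Checking the three conditions: (i) the bags cover all of {a, b, c, d, e, f, g, h}; (ii) for each edge, some bag contains both endpoints; (iii) the bags containing any fixed vertex form a subtree. All hold, so the decomposition is valid with width 4 − 1 = 3.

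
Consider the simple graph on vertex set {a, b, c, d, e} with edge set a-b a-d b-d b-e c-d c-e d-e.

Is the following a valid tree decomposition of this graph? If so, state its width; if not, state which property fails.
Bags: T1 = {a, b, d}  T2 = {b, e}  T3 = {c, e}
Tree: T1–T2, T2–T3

A tree decomposition must satisfy three properties: every vertex lies in some bag; for every edge, both endpoints lie together in some bag; and for every vertex, the bags containing it form a connected subtree. Here edge (d,e) lies in no bag, so the decomposition is invalid.

No — edge (d,e) lies in no bag.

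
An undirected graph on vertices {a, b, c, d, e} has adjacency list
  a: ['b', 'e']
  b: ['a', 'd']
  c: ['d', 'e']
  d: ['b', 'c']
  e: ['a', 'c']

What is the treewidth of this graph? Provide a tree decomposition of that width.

Treewidth 2.
One such decomposition:
Bags: B1 = {b, c, d}  B2 = {b, c, e}  B3 = {a, b, e}
Tree: B1–B2, B2–B3

Every bag has size at most 3, so the width is 3 − 1 = 2 and tw(G) ≤ 2. The edges b–d–c–e–a–b form a cycle, so G is not a tree and its treewidth is at least 2. The upper and lower bounds meet at 2, so that is the treewidth.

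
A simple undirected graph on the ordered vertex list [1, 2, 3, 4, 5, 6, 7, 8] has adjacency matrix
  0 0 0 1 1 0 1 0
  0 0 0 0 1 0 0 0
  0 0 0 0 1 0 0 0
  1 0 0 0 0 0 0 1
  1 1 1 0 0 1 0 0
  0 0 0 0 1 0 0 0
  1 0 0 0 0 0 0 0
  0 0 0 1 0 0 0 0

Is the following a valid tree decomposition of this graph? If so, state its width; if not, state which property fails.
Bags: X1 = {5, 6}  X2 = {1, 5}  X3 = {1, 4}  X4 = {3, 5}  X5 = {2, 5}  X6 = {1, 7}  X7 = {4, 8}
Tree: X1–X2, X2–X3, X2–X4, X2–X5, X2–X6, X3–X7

Every vertex of G appears in some bag (union = {1, 2, 3, 4, 5, 6, 7, 8}); every edge is covered by a bag; and for each vertex v the set of bags containing v is connected in the bag tree. The decomposition is therefore valid. The largest bag has 2 vertices, so the width is 1.

Yes; width 1.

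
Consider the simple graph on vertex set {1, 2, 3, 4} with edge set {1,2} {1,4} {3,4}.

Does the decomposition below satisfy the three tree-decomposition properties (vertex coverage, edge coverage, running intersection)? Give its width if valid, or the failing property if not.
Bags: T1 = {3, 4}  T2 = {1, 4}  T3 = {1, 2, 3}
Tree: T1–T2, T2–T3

A tree decomposition must satisfy three properties: every vertex lies in some bag; for every edge, both endpoints lie together in some bag; and for every vertex, the bags containing it form a connected subtree. Here bags containing vertex 3 are not connected in the tree, so the decomposition is invalid.

No — bags containing vertex 3 are not connected in the tree.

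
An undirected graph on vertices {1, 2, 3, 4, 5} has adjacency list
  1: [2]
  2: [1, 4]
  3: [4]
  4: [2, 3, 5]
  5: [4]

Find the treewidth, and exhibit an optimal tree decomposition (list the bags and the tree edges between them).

Treewidth 1.
One such decomposition:
Bags: B1 = {1, 2}  B2 = {2, 4}  B3 = {3, 4}  B4 = {4, 5}
Tree: B1–B2, B2–B3, B3–B4

The largest bag has 2 vertices, giving width 1; this decomposition certifies tw(G) ≤ 1. Since G has at least one edge (e.g. 1–2), it is not an edgeless graph, so tw(G) ≥ 1. The upper and lower bounds meet at 1, so that is the treewidth.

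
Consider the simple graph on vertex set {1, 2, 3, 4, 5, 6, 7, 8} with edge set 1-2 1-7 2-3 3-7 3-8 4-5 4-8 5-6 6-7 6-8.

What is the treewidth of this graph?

2

A width-2 tree decomposition is:
Bags: B1 = {4, 5, 8}  B2 = {5, 6, 8}  B3 = {3, 6, 8}  B4 = {3, 6, 7}  B5 = {2, 3, 7}  B6 = {1, 2, 7}
Tree: B1–B2, B2–B3, B3–B4, B4–B5, B5–B6
The largest bag has 3 vertices, giving width 2; this decomposition certifies tw(G) ≤ 2. The edges 4–5–6–8–4 form a cycle, so G is not a tree and its treewidth is at least 2. The upper and lower bounds meet at 2, so that is the treewidth.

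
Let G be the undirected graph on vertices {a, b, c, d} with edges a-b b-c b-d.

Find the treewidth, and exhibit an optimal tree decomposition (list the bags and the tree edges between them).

Treewidth 1.
Bags: B1 = {b, c}  B2 = {b, d}  B3 = {a, b}
Tree: B1–B2, B2–B3

Each bag holds 2 vertices, so the decomposition has width 1, which upper-bounds the treewidth. G has an edge, so its treewidth is at least 1. Combining the bounds, tw(G) = 1.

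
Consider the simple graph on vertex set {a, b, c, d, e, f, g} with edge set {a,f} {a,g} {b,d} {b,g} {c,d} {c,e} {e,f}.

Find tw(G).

A width-2 tree decomposition is:
Bags: B1 = {b, d, g}  B2 = {a, d, g}  B3 = {a, d, f}  B4 = {d, e, f}  B5 = {c, d, e}
Tree: B1–B2, B2–B3, B3–B4, B4–B5
Every bag has size at most 3, so the width is 3 − 1 = 2 and tw(G) ≤ 2. For the lower bound, G contains the cycle d–b–g–a–f–e–c–d, so G is not a forest; only forests have treewidth ≤ 1, hence tw(G) ≥ 2. Combining the bounds, tw(G) = 2.

2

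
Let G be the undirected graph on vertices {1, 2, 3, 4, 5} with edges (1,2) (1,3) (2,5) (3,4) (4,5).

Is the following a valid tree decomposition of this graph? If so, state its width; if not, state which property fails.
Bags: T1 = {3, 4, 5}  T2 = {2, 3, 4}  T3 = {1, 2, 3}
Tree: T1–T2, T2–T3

A tree decomposition must satisfy three properties: every vertex lies in some bag; for every edge, both endpoints lie together in some bag; and for every vertex, the bags containing it form a connected subtree. Here edge (2,5) lies in no bag, so the decomposition is invalid.

No — edge (2,5) lies in no bag.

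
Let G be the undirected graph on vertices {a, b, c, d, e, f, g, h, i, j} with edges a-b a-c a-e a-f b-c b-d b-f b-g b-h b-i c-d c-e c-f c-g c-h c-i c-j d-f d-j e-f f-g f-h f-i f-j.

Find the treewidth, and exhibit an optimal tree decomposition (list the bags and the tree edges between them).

Treewidth 3.
One such decomposition:
Bags: B1 = {a, b, c, f}  B2 = {a, c, e, f}  B3 = {b, c, f, g}  B4 = {b, c, f, i}  B5 = {b, c, d, f}  B6 = {c, d, f, j}  B7 = {b, c, f, h}
Tree: B1–B2, B1–B3, B1–B4, B3–B5, B5–B6, B3–B7

Every bag has size at most 4, so the width is 4 − 1 = 3 and tw(G) ≤ 3. Conversely, {c, d, f, j} is a clique of size 4, and the vertices of any clique must share a bag in every tree decomposition; so some bag has ≥ 4 vertices and tw(G) ≥ 3. The upper and lower bounds meet at 3, so that is the treewidth.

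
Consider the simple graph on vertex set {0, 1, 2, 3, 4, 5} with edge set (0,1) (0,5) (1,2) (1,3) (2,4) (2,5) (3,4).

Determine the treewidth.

2

A width-2 tree decomposition is:
Bags: B1 = {1, 3, 4}  B2 = {1, 2, 4}  B3 = {0, 1, 2}  B4 = {0, 2, 5}
Tree: B1–B2, B2–B3, B3–B4
Each bag holds 3 vertices, so the decomposition has width 2, which upper-bounds the treewidth. Since 3–4–2–1–3 is a cycle in G, G is not acyclic. Forests are exactly the graphs of treewidth ≤ 1, so tw(G) ≥ 2. The upper and lower bounds meet at 2, so that is the treewidth.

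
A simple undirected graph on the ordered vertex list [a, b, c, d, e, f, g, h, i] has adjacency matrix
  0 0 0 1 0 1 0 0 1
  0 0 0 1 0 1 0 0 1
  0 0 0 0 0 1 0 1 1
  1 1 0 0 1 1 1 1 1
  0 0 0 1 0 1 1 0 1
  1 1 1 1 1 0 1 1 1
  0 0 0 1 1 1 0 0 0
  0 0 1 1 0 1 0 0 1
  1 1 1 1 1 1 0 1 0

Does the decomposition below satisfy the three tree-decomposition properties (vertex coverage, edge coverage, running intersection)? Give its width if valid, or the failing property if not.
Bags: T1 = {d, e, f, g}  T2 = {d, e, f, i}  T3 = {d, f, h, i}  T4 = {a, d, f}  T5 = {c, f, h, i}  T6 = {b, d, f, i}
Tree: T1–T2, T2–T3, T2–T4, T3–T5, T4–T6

No — edge (i,a) lies in no bag.

A tree decomposition must satisfy three properties: every vertex lies in some bag; for every edge, both endpoints lie together in some bag; and for every vertex, the bags containing it form a connected subtree. Here edge (i,a) lies in no bag, so the decomposition is invalid.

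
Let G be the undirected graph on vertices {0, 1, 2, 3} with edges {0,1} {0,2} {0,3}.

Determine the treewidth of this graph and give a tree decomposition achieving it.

Every bag has size at most 2, so the width is 2 − 1 = 1 and tw(G) ≤ 1. Any graph with an edge has treewidth ≥ 1, and G has the edge 1–0. The upper and lower bounds meet at 1, so that is the treewidth.

Treewidth 1.
One optimal decomposition is:
Bags: B1 = {0, 1}  B2 = {0, 3}  B3 = {0, 2}
Tree: B1–B2, B1–B3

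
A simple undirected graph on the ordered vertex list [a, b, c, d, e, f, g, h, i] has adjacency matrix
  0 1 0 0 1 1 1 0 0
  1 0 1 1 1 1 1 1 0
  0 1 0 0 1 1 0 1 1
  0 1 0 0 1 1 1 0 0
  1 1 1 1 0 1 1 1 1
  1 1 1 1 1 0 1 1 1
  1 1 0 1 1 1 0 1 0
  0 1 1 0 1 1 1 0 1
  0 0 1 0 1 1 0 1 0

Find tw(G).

A width-4 tree decomposition is:
Bags: B1 = {b, e, f, g, h}  B2 = {b, c, e, f, h}  B3 = {c, e, f, h, i}  B4 = {a, b, e, f, g}  B5 = {b, d, e, f, g}
Tree: B1–B2, B2–B3, B1–B4, B1–B5
Each bag holds 5 vertices, so the decomposition has width 4, which upper-bounds the treewidth. Conversely, {b, d, e, f, g} is a clique of size 5, and the vertices of any clique must share a bag in every tree decomposition; so some bag has ≥ 5 vertices and tw(G) ≥ 4. Combining the bounds, tw(G) = 4.

4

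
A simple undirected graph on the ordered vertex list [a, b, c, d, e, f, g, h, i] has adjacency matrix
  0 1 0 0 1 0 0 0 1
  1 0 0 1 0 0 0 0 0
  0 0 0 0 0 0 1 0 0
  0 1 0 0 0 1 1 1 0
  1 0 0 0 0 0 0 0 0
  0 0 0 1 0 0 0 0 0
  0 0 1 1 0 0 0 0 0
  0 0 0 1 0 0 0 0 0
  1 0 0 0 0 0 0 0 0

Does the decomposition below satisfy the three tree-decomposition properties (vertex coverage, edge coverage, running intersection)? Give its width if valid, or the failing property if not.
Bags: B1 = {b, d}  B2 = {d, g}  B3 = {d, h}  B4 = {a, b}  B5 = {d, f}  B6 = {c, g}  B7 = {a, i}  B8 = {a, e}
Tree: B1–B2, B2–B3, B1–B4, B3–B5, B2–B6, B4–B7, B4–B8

Yes; width 1.

Every vertex of G appears in some bag (union = {a, b, c, d, e, f, g, h, i}); every edge is covered by a bag; and for each vertex v the set of bags containing v is connected in the bag tree. The decomposition is therefore valid. The largest bag has 2 vertices, so the width is 1.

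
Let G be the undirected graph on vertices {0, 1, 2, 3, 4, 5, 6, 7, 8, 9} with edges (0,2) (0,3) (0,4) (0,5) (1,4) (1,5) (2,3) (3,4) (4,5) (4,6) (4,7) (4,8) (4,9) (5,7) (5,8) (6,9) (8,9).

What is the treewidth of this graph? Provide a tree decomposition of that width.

Every bag has size at most 3, so the width is 3 − 1 = 2 and tw(G) ≤ 2. Conversely, {0, 2, 3} is a clique of size 3, and the vertices of any clique must share a bag in every tree decomposition; so some bag has ≥ 3 vertices and tw(G) ≥ 2. Therefore the treewidth is 2.

Treewidth 2.
One optimal decomposition is:
Bags: B1 = {4, 8, 9}  B2 = {4, 5, 8}  B3 = {4, 5, 7}  B4 = {0, 4, 5}  B5 = {0, 3, 4}  B6 = {1, 4, 5}  B7 = {4, 6, 9}  B8 = {0, 2, 3}
Tree: B1–B2, B2–B3, B2–B4, B4–B5, B2–B6, B1–B7, B5–B8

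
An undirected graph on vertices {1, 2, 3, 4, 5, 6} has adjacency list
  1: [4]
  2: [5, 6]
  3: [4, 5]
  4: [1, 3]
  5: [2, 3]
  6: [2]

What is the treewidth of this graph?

A width-1 tree decomposition is:
Bags: B1 = {2, 6}  B2 = {2, 5}  B3 = {3, 5}  B4 = {3, 4}  B5 = {1, 4}
Tree: B1–B2, B2–B3, B3–B4, B4–B5
Every bag has size at most 2, so the width is 2 − 1 = 1 and tw(G) ≤ 1. G has an edge, so its treewidth is at least 1. Therefore the treewidth is 1.

1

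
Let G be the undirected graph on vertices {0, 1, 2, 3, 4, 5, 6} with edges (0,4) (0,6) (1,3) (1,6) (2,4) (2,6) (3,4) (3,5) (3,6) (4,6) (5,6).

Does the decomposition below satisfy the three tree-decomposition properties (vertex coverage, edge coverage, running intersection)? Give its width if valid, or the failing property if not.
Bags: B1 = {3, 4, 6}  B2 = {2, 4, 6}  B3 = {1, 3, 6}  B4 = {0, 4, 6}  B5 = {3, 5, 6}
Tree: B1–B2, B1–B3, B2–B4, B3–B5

Every vertex of G appears in some bag (union = {0, 1, 2, 3, 4, 5, 6}); every edge is covered by a bag; and for each vertex v the set of bags containing v is connected in the bag tree. The decomposition is therefore valid. The largest bag has 3 vertices, so the width is 2.

Yes; width 2.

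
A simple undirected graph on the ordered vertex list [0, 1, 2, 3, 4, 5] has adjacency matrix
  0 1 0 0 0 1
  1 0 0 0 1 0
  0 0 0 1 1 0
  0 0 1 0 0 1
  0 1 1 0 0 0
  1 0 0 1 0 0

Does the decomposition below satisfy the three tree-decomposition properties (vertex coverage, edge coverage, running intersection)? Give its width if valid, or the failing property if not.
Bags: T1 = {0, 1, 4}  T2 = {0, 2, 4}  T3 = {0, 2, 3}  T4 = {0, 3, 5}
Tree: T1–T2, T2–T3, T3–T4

Yes; width 2.

Checking the three conditions: (i) the bags cover all of {0, 1, 2, 3, 4, 5}; (ii) for each edge, some bag contains both endpoints; (iii) the bags containing any fixed vertex form a subtree. All hold, so the decomposition is valid with width 3 − 1 = 2.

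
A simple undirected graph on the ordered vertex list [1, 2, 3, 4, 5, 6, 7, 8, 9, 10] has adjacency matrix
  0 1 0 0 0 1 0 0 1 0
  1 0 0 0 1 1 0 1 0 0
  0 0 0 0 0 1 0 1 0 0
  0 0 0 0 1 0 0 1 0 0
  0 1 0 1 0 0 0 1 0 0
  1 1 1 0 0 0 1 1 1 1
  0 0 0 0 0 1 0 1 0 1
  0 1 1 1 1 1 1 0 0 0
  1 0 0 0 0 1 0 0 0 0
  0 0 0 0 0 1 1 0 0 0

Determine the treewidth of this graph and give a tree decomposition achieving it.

Each bag holds 3 vertices, so the decomposition has width 2, which upper-bounds the treewidth. On the other hand G contains the 3-clique {4, 5, 8}. A clique must lie in a single bag of any decomposition, so no decomposition can have width below 2. Therefore the treewidth is 2.

Treewidth 2.
One such decomposition:
Bags: B1 = {2, 5, 8}  B2 = {2, 6, 8}  B3 = {6, 7, 8}  B4 = {1, 2, 6}  B5 = {3, 6, 8}  B6 = {6, 7, 10}  B7 = {4, 5, 8}  B8 = {1, 6, 9}
Tree: B1–B2, B2–B3, B2–B4, B3–B5, B3–B6, B1–B7, B4–B8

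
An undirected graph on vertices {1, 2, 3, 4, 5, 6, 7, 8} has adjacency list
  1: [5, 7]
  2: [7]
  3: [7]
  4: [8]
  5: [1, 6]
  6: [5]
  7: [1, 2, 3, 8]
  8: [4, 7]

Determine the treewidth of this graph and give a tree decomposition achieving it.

Treewidth 1.
One such decomposition:
Bags: B1 = {2, 7}  B2 = {1, 7}  B3 = {1, 5}  B4 = {7, 8}  B5 = {3, 7}  B6 = {5, 6}  B7 = {4, 8}
Tree: B1–B2, B2–B3, B1–B4, B4–B5, B3–B6, B4–B7

Every bag has size at most 2, so the width is 2 − 1 = 1 and tw(G) ≤ 1. Since G has at least one edge (e.g. 2–7), it is not an edgeless graph, so tw(G) ≥ 1. Combining the bounds, tw(G) = 1.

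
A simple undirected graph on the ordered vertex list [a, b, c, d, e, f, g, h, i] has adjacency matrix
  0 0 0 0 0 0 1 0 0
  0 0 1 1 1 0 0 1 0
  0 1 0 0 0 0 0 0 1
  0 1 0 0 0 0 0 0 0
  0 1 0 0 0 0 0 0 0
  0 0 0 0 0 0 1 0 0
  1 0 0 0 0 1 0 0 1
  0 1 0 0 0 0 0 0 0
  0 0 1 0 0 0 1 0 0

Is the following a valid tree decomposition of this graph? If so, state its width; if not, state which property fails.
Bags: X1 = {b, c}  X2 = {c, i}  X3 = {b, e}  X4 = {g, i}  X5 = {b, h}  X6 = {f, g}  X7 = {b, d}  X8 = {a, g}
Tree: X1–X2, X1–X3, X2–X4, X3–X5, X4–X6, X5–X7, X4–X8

Checking the three conditions: (i) the bags cover all of {a, b, c, d, e, f, g, h, i}; (ii) for each edge, some bag contains both endpoints; (iii) the bags containing any fixed vertex form a subtree. All hold, so the decomposition is valid with width 2 − 1 = 1.

Yes; width 1.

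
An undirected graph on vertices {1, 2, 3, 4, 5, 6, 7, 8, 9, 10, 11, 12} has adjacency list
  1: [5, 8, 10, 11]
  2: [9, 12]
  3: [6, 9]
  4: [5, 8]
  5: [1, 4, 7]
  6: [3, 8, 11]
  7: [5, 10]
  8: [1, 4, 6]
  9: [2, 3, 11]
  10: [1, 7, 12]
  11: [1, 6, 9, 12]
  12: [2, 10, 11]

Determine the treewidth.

3

A width-3 tree decomposition is:
Bags: B1 = {2, 3, 6, 9}  B2 = {2, 6, 9, 11}  B3 = {2, 6, 11, 12}  B4 = {6, 8, 11, 12}  B5 = {1, 8, 11, 12}  B6 = {1, 8, 10, 12}  B7 = {1, 4, 8, 10}  B8 = {1, 4, 5, 10}  B9 = {4, 5, 7, 10}
Tree: B1–B2, B2–B3, B3–B4, B4–B5, B5–B6, B6–B7, B7–B8, B8–B9
Each bag holds 4 vertices, so the decomposition has width 3, which upper-bounds the treewidth. For the lower bound: the 4 vertex sets {2,3,9}, {6}, {11}, {1,8,10,12} are disjoint, each induces a connected subgraph, and every pair is joined by at least one edge of G. Contracting each set to a single vertex therefore yields K_{4} as a minor, and since treewidth is minor-monotone, tw(G) ≥ tw(K_{4}) = 3. Therefore the treewidth is 3.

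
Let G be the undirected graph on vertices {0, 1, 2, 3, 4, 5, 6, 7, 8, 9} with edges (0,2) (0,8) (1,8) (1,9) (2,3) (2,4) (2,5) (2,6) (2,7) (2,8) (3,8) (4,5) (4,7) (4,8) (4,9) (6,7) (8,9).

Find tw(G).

2

A width-2 tree decomposition is:
Bags: B1 = {2, 3, 8}  B2 = {2, 4, 8}  B3 = {2, 4, 7}  B4 = {0, 2, 8}  B5 = {2, 6, 7}  B6 = {4, 8, 9}  B7 = {2, 4, 5}  B8 = {1, 8, 9}
Tree: B1–B2, B2–B3, B1–B4, B3–B5, B2–B6, B3–B7, B6–B8
The largest bag has 3 vertices, giving width 2; this decomposition certifies tw(G) ≤ 2. Conversely, {1, 8, 9} is a clique of size 3, and the vertices of any clique must share a bag in every tree decomposition; so some bag has ≥ 3 vertices and tw(G) ≥ 2. Hence tw(G) = 2 exactly.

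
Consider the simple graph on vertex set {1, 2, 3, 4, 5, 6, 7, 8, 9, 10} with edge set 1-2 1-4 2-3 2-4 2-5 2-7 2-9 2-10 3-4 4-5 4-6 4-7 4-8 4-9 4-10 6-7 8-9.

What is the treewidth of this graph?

2

A width-2 tree decomposition is:
Bags: B1 = {2, 4, 7}  B2 = {4, 6, 7}  B3 = {1, 2, 4}  B4 = {2, 3, 4}  B5 = {2, 4, 9}  B6 = {2, 4, 10}  B7 = {4, 8, 9}  B8 = {2, 4, 5}
Tree: B1–B2, B1–B3, B3–B4, B3–B5, B3–B6, B5–B7, B4–B8
Every bag has size at most 3, so the width is 3 − 1 = 2 and tw(G) ≤ 2. Conversely, {4, 8, 9} is a clique of size 3, and the vertices of any clique must share a bag in every tree decomposition; so some bag has ≥ 3 vertices and tw(G) ≥ 2. Hence tw(G) = 2 exactly.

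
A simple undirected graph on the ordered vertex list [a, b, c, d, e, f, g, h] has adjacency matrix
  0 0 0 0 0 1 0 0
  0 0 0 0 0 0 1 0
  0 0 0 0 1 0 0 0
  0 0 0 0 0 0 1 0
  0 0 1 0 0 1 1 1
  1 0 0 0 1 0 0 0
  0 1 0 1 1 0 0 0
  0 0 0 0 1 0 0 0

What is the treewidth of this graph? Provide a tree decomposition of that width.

Treewidth 1.
Bags: B1 = {e, f}  B2 = {c, e}  B3 = {e, h}  B4 = {a, f}  B5 = {e, g}  B6 = {b, g}  B7 = {d, g}
Tree: B1–B2, B2–B3, B1–B4, B3–B5, B5–B6, B6–B7

Every bag has size at most 2, so the width is 2 − 1 = 1 and tw(G) ≤ 1. Since G has at least one edge (e.g. e–f), it is not an edgeless graph, so tw(G) ≥ 1. Hence tw(G) = 1 exactly.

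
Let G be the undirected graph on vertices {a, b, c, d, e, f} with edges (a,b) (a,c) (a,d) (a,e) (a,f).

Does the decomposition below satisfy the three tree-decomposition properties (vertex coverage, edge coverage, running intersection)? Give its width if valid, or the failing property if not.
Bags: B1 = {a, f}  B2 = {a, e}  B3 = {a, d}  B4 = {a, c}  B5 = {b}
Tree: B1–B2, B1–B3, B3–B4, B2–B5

A tree decomposition must satisfy three properties: every vertex lies in some bag; for every edge, both endpoints lie together in some bag; and for every vertex, the bags containing it form a connected subtree. Here edge (a,b) lies in no bag, so the decomposition is invalid.

No — edge (a,b) lies in no bag.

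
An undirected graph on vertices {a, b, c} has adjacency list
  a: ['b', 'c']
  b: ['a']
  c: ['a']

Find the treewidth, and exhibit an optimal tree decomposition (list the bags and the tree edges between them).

Every bag has size at most 2, so the width is 2 − 1 = 1 and tw(G) ≤ 1. Since G has at least one edge (e.g. c–a), it is not an edgeless graph, so tw(G) ≥ 1. Therefore the treewidth is 1.

Treewidth 1.
One such decomposition:
Bags: B1 = {a, c}  B2 = {a, b}
Tree: B1–B2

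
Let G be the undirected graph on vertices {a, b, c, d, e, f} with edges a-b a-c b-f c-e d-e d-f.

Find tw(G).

A width-2 tree decomposition is:
Bags: B1 = {d, e, f}  B2 = {b, e, f}  B3 = {a, b, e}  B4 = {a, c, e}
Tree: B1–B2, B2–B3, B3–B4
Every bag has size at most 3, so the width is 3 − 1 = 2 and tw(G) ≤ 2. The edges e–d–f–b–a–c–e form a cycle, so G is not a tree and its treewidth is at least 2. The upper and lower bounds meet at 2, so that is the treewidth.

2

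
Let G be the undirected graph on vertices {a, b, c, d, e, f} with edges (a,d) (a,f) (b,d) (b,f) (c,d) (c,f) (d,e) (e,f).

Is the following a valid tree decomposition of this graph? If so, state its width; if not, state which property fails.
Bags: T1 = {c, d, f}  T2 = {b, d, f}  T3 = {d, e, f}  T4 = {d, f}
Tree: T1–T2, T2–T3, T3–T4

No — vertex a appears in no bag.

A tree decomposition must satisfy three properties: every vertex lies in some bag; for every edge, both endpoints lie together in some bag; and for every vertex, the bags containing it form a connected subtree. Here vertex a appears in no bag, so the decomposition is invalid.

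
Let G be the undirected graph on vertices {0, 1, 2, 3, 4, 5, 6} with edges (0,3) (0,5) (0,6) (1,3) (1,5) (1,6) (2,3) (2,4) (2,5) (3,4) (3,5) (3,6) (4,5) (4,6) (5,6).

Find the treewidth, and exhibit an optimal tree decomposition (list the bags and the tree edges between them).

The largest bag has 4 vertices, giving width 3; this decomposition certifies tw(G) ≤ 3. For the lower bound, the 4 vertices {2, 3, 4, 5} are pairwise adjacent, and any tree decomposition puts a clique entirely inside one bag — forcing width ≥ 3. The upper and lower bounds meet at 3, so that is the treewidth.

Treewidth 3.
One optimal decomposition is:
Bags: B1 = {1, 3, 5, 6}  B2 = {3, 4, 5, 6}  B3 = {0, 3, 5, 6}  B4 = {2, 3, 4, 5}
Tree: B1–B2, B2–B3, B2–B4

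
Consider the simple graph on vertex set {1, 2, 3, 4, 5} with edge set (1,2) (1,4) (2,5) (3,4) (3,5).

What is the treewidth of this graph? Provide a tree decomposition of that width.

Each bag holds 3 vertices, so the decomposition has width 2, which upper-bounds the treewidth. For the lower bound, G contains the cycle 3–5–2–1–4–3, so G is not a forest; only forests have treewidth ≤ 1, hence tw(G) ≥ 2. Combining the bounds, tw(G) = 2.

Treewidth 2.
One such decomposition:
Bags: B1 = {2, 3, 5}  B2 = {1, 2, 3}  B3 = {1, 3, 4}
Tree: B1–B2, B2–B3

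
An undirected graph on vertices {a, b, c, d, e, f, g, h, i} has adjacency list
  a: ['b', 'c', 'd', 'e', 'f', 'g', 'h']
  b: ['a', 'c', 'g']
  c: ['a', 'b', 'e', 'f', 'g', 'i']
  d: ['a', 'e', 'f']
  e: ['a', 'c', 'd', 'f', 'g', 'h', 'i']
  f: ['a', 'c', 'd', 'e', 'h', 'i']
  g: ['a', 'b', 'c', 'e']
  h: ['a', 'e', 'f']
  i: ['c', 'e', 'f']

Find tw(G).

3

A width-3 tree decomposition is:
Bags: B1 = {a, c, e, g}  B2 = {a, c, e, f}  B3 = {c, e, f, i}  B4 = {a, b, c, g}  B5 = {a, d, e, f}  B6 = {a, e, f, h}
Tree: B1–B2, B2–B3, B1–B4, B2–B5, B2–B6
Each bag holds 4 vertices, so the decomposition has width 3, which upper-bounds the treewidth. For the lower bound, the 4 vertices {a, c, e, g} are pairwise adjacent, and any tree decomposition puts a clique entirely inside one bag — forcing width ≥ 3. The upper and lower bounds meet at 3, so that is the treewidth.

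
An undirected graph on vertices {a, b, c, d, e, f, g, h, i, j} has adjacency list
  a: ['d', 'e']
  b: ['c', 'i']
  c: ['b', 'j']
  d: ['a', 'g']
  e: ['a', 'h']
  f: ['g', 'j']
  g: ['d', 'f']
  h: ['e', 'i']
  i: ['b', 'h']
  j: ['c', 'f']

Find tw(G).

A width-2 tree decomposition is:
Bags: B1 = {e, h, i}  B2 = {a, e, i}  B3 = {a, d, i}  B4 = {d, g, i}  B5 = {f, g, i}  B6 = {f, i, j}  B7 = {c, i, j}  B8 = {b, c, i}
Tree: B1–B2, B2–B3, B3–B4, B4–B5, B5–B6, B6–B7, B7–B8
Every bag has size at most 3, so the width is 3 − 1 = 2 and tw(G) ≤ 2. For the lower bound, G contains the cycle i–h–e–a–d–g–f–j–c–b–i, so G is not a forest; only forests have treewidth ≤ 1, hence tw(G) ≥ 2. Hence tw(G) = 2 exactly.

2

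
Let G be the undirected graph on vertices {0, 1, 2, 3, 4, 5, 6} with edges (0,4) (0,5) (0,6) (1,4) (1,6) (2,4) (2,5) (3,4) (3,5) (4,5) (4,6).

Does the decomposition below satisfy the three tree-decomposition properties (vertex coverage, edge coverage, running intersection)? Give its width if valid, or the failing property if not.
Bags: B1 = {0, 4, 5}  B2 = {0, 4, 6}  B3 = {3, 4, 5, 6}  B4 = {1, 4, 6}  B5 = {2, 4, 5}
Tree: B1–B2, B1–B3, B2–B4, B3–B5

A tree decomposition must satisfy three properties: every vertex lies in some bag; for every edge, both endpoints lie together in some bag; and for every vertex, the bags containing it form a connected subtree. Here bags containing vertex 6 are not connected in the tree, so the decomposition is invalid.

No — bags containing vertex 6 are not connected in the tree.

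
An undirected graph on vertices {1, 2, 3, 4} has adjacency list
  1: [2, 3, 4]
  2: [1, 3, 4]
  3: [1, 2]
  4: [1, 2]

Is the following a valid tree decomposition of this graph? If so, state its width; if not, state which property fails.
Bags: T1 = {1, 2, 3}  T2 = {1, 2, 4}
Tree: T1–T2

Yes; width 2.

Checking the three conditions: (i) the bags cover all of {1, 2, 3, 4}; (ii) for each edge, some bag contains both endpoints; (iii) the bags containing any fixed vertex form a subtree. All hold, so the decomposition is valid with width 3 − 1 = 2.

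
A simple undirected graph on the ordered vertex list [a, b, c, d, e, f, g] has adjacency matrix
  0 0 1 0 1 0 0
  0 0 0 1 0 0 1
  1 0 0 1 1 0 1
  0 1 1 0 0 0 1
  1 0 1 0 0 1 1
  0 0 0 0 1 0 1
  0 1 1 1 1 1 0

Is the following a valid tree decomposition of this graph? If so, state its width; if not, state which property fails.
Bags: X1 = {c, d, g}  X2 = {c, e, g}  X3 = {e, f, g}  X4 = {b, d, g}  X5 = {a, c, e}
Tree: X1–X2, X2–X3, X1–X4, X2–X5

Yes; width 2.

Vertex coverage: the bags together contain {a, b, c, d, e, f, g}, the full vertex set. Edge coverage: each edge of G has both endpoints in at least one bag. Running intersection: for every vertex, the bags containing it form a connected subtree. All three properties hold, so this is a valid tree decomposition of width max|bag| − 1 = 2, and hence tw(G) ≤ 2.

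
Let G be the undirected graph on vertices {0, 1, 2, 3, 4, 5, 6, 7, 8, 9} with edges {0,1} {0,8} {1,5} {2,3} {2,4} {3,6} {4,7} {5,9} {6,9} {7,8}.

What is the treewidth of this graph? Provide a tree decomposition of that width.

Treewidth 2.
One optimal decomposition is:
Bags: B1 = {5, 6, 9}  B2 = {1, 5, 6}  B3 = {0, 1, 6}  B4 = {0, 6, 8}  B5 = {6, 7, 8}  B6 = {4, 6, 7}  B7 = {2, 4, 6}  B8 = {2, 3, 6}
Tree: B1–B2, B2–B3, B3–B4, B4–B5, B5–B6, B6–B7, B7–B8

The largest bag has 3 vertices, giving width 2; this decomposition certifies tw(G) ≤ 2. For the lower bound, G contains the cycle 6–9–5–1–0–8–7–4–2–3–6, so G is not a forest; only forests have treewidth ≤ 1, hence tw(G) ≥ 2. Therefore the treewidth is 2.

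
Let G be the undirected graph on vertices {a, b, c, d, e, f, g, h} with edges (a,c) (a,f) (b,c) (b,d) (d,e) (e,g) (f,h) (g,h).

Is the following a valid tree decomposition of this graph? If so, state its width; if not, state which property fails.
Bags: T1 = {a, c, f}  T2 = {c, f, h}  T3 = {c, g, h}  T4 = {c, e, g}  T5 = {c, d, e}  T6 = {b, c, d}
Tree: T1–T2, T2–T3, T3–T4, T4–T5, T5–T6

Yes; width 2.

Checking the three conditions: (i) the bags cover all of {a, b, c, d, e, f, g, h}; (ii) for each edge, some bag contains both endpoints; (iii) the bags containing any fixed vertex form a subtree. All hold, so the decomposition is valid with width 3 − 1 = 2.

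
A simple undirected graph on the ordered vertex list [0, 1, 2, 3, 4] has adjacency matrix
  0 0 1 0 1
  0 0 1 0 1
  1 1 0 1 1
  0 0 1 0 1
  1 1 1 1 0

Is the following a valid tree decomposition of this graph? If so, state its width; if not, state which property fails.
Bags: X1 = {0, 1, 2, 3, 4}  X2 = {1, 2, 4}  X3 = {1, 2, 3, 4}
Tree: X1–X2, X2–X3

No — bags containing vertex 3 are not connected in the tree.

A tree decomposition must satisfy three properties: every vertex lies in some bag; for every edge, both endpoints lie together in some bag; and for every vertex, the bags containing it form a connected subtree. Here bags containing vertex 3 are not connected in the tree, so the decomposition is invalid.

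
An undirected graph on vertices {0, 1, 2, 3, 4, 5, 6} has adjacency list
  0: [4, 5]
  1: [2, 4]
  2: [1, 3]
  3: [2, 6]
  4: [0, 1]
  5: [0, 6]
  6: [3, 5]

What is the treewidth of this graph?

A width-2 tree decomposition is:
Bags: B1 = {3, 5, 6}  B2 = {0, 3, 5}  B3 = {0, 3, 4}  B4 = {1, 3, 4}  B5 = {1, 2, 3}
Tree: B1–B2, B2–B3, B3–B4, B4–B5
The largest bag has 3 vertices, giving width 2; this decomposition certifies tw(G) ≤ 2. Since 3–6–5–0–4–1–2–3 is a cycle in G, G is not acyclic. Forests are exactly the graphs of treewidth ≤ 1, so tw(G) ≥ 2. Combining the bounds, tw(G) = 2.

2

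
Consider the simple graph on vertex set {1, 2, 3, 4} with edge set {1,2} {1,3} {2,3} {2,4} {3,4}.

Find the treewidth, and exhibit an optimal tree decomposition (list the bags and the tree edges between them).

The largest bag has 3 vertices, giving width 2; this decomposition certifies tw(G) ≤ 2. On the other hand G contains the 3-clique {1, 2, 3}. A clique must lie in a single bag of any decomposition, so no decomposition can have width below 2. Therefore the treewidth is 2.

Treewidth 2.
One optimal decomposition is:
Bags: B1 = {2, 3, 4}  B2 = {1, 2, 3}
Tree: B1–B2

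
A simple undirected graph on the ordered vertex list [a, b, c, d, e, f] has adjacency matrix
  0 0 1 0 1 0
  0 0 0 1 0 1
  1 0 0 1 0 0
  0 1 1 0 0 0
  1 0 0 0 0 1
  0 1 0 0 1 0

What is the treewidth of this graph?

A width-2 tree decomposition is:
Bags: B1 = {a, c, d}  B2 = {a, b, d}  B3 = {a, b, f}  B4 = {a, e, f}
Tree: B1–B2, B2–B3, B3–B4
Every bag has size at most 3, so the width is 3 − 1 = 2 and tw(G) ≤ 2. The edges a–c–d–b–f–e–a form a cycle, so G is not a tree and its treewidth is at least 2. The upper and lower bounds meet at 2, so that is the treewidth.

2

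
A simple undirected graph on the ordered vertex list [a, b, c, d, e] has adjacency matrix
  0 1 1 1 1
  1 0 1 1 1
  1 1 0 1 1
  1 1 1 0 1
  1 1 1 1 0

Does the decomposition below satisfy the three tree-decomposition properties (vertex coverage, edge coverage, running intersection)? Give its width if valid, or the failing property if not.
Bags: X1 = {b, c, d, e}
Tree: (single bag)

A tree decomposition must satisfy three properties: every vertex lies in some bag; for every edge, both endpoints lie together in some bag; and for every vertex, the bags containing it form a connected subtree. Here vertex a appears in no bag, so the decomposition is invalid.

No — vertex a appears in no bag.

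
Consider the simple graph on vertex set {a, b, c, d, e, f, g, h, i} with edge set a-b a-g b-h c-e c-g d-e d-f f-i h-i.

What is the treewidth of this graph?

A width-2 tree decomposition is:
Bags: B1 = {a, c, g}  B2 = {a, b, c}  B3 = {b, c, h}  B4 = {c, h, i}  B5 = {c, f, i}  B6 = {c, d, f}  B7 = {c, d, e}
Tree: B1–B2, B2–B3, B3–B4, B4–B5, B5–B6, B6–B7
The largest bag has 3 vertices, giving width 2; this decomposition certifies tw(G) ≤ 2. For the lower bound, G contains the cycle c–g–a–b–h–i–f–d–e–c, so G is not a forest; only forests have treewidth ≤ 1, hence tw(G) ≥ 2. Combining the bounds, tw(G) = 2.

2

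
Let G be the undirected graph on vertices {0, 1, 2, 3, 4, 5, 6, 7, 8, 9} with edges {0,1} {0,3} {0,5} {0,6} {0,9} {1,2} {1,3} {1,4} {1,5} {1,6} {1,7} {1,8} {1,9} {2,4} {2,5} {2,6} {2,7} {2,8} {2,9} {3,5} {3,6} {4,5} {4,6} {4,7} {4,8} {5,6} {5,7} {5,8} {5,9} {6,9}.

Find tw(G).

4

A width-4 tree decomposition is:
Bags: B1 = {1, 2, 4, 5, 6}  B2 = {1, 2, 4, 5, 8}  B3 = {1, 2, 5, 6, 9}  B4 = {1, 2, 4, 5, 7}  B5 = {0, 1, 5, 6, 9}  B6 = {0, 1, 3, 5, 6}
Tree: B1–B2, B1–B3, B1–B4, B3–B5, B5–B6
The largest bag has 5 vertices, giving width 4; this decomposition certifies tw(G) ≤ 4. On the other hand G contains the 5-clique {0, 1, 5, 6, 9}. A clique must lie in a single bag of any decomposition, so no decomposition can have width below 4. The upper and lower bounds meet at 4, so that is the treewidth.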